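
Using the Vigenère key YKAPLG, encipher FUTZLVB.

DETOWBZ

Repeat the key across the message: YKAPLGY
F(5)+Y(24): 29≡3 → D
U(20)+K(10): 30≡4 → E
T(19)+A(0): 19 → T
Z(25)+P(15): 40≡14 → O
L(11)+L(11): 22 → W
V(21)+G(6): 27≡1 → B
B(1)+Y(24): 25 → Z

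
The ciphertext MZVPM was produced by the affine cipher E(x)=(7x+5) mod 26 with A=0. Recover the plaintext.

The inverse of 7 mod 26 is 15, since 7·15=105≡1. Apply D(y)=15·(y−5) mod 26:
M(12): 15·(12−5)=105≡1 → B
Z(25): 15·(25−5)=300≡14 → O
V(21): 15·(21−5)=240≡6 → G
P(15): 15·(15−5)=150≡20 → U
M(12): 15·(12−5)=105≡1 → B

BOGUB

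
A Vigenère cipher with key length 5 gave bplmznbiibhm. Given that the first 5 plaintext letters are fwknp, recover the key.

wtbzk

Subtract each crib letter from the matching ciphertext letter (mod 26):
b(1)−f(5)=-4≡22 → w
p(15)−w(22)=-7≡19 → t
l(11)−k(10)=1 → b
m(12)−n(13)=-1≡25 → z
z(25)−p(15)=10 → k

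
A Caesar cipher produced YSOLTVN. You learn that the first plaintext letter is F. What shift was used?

19

From the crib: Y(24)−F(5)=19, so the shift is 19.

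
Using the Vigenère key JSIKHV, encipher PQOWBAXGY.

YIWGIVGYG

Repeat the key across the message: JSIKHVJSI
P(15)+J(9): 24 → Y
Q(16)+S(18): 34≡8 → I
O(14)+I(8): 22 → W
W(22)+K(10): 32≡6 → G
B(1)+H(7): 8 → I
A(0)+V(21): 21 → V
X(23)+J(9): 32≡6 → G
G(6)+S(18): 24 → Y
Y(24)+I(8): 32≡6 → G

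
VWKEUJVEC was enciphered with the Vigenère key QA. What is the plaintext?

Repeat the key across the ciphertext: QAQAQAQAQ
V(21)−Q(16): 5 → F
W(22)−A(0): 22 → W
K(10)−Q(16): -6≡20 → U
E(4)−A(0): 4 → E
U(20)−Q(16): 4 → E
J(9)−A(0): 9 → J
V(21)−Q(16): 5 → F
E(4)−A(0): 4 → E
C(2)−Q(16): -14≡12 → M

FWUEEJFEM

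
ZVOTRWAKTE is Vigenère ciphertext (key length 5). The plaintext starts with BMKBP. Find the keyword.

Subtract each crib letter from the matching ciphertext letter (mod 26):
Z(25)−B(1)=24 → Y
V(21)−M(12)=9 → J
O(14)−K(10)=4 → E
T(19)−B(1)=18 → S
R(17)−P(15)=2 → C

YJESC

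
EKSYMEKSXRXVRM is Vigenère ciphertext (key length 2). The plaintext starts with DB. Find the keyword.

BJ

Subtract each crib letter from the matching ciphertext letter (mod 26):
E(4)−D(3)=1 → B
K(10)−B(1)=9 → J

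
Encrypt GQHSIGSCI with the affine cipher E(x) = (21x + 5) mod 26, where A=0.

G(6): 21·6+5=131≡1 → B
Q(16): 21·16+5=341≡3 → D
H(7): 21·7+5=152≡22 → W
S(18): 21·18+5=383≡19 → T
I(8): 21·8+5=173≡17 → R
G(6): 21·6+5=131≡1 → B
S(18): 21·18+5=383≡19 → T
C(2): 21·2+5=47≡21 → V
I(8): 21·8+5=173≡17 → R

BDWTRBTVR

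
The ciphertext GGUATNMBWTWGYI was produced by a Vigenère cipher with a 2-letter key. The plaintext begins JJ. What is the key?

Subtract each crib letter from the matching ciphertext letter (mod 26):
G(6)−J(9)=-3≡23 → X
G(6)−J(9)=-3≡23 → X

XX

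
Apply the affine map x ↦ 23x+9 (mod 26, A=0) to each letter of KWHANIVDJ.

FVOJWLYAI

K(10): 23·10+9=239≡5 → F
W(22): 23·22+9=515≡21 → V
H(7): 23·7+9=170≡14 → O
A(0): 23·0+9=9 → J
N(13): 23·13+9=308≡22 → W
I(8): 23·8+9=193≡11 → L
V(21): 23·21+9=492≡24 → Y
D(3): 23·3+9=78≡0 → A
J(9): 23·9+9=216≡8 → I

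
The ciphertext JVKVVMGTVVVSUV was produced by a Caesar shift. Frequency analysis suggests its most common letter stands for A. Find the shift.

21

The most frequent ciphertext letter is V (appears 7 times).
V is position 21; A is position 0.
Shift = 21.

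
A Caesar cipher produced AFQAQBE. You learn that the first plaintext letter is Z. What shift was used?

From the crib: A(0)−Z(25)=-25≡1, so the shift is 1.

1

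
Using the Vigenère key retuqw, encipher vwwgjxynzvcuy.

Repeat the key across the message: retuqwretuqwr
v(21)+r(17): 38≡12 → m
w(22)+e(4): 26≡0 → a
w(22)+t(19): 41≡15 → p
g(6)+u(20): 26≡0 → a
j(9)+q(16): 25 → z
x(23)+w(22): 45≡19 → t
y(24)+r(17): 41≡15 → p
n(13)+e(4): 17 → r
z(25)+t(19): 44≡18 → s
v(21)+u(20): 41≡15 → p
c(2)+q(16): 18 → s
u(20)+w(22): 42≡16 → q
y(24)+r(17): 41≡15 → p

mapaztprspsqp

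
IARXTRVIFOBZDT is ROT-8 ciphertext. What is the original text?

ASJPLJNAXGTRVL

I(8): 8−8=0 → A
A(0): 0−8=-8≡18 → S
R(17): 17−8=9 → J
X(23): 23−8=15 → P
T(19): 19−8=11 → L
R(17): 17−8=9 → J
V(21): 21−8=13 → N
I(8): 8−8=0 → A
F(5): 5−8=-3≡23 → X
O(14): 14−8=6 → G
B(1): 1−8=-7≡19 → T
Z(25): 25−8=17 → R
D(3): 3−8=-5≡21 → V
T(19): 19−8=11 → L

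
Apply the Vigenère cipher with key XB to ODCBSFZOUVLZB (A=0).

LEZCPGWPRWIAY

Repeat the key across the message: XBXBXBXBXBXBX
O(14)+X(23): 37≡11 → L
D(3)+B(1): 4 → E
C(2)+X(23): 25 → Z
B(1)+B(1): 2 → C
S(18)+X(23): 41≡15 → P
F(5)+B(1): 6 → G
Z(25)+X(23): 48≡22 → W
O(14)+B(1): 15 → P
U(20)+X(23): 43≡17 → R
V(21)+B(1): 22 → W
L(11)+X(23): 34≡8 → I
Z(25)+B(1): 26≡0 → A
B(1)+X(23): 24 → Y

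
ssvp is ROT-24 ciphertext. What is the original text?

s(18): 18−24=-6≡20 → u
s(18): 18−24=-6≡20 → u
v(21): 21−24=-3≡23 → x
p(15): 15−24=-9≡17 → r

uuxr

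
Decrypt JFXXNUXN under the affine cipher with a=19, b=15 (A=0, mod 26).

The inverse of 19 mod 26 is 11, since 19·11=209≡1. Apply D(y)=11·(y−15) mod 26:
J(9): 11·(9−15)=-66≡12 → M
F(5): 11·(5−15)=-110≡20 → U
X(23): 11·(23−15)=88≡10 → K
X(23): 11·(23−15)=88≡10 → K
N(13): 11·(13−15)=-22≡4 → E
U(20): 11·(20−15)=55≡3 → D
X(23): 11·(23−15)=88≡10 → K
N(13): 11·(13−15)=-22≡4 → E

MUKKEDKE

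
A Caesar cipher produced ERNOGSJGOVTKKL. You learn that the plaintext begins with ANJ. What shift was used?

4

From the crib: E(4)−A(0)=4, so the shift is 4.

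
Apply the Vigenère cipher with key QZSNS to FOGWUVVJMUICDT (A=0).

VNYJMLUBZMYBVG

Repeat the key across the message: QZSNSQZSNSQZSN
F(5)+Q(16): 21 → V
O(14)+Z(25): 39≡13 → N
G(6)+S(18): 24 → Y
W(22)+N(13): 35≡9 → J
U(20)+S(18): 38≡12 → M
V(21)+Q(16): 37≡11 → L
V(21)+Z(25): 46≡20 → U
J(9)+S(18): 27≡1 → B
M(12)+N(13): 25 → Z
U(20)+S(18): 38≡12 → M
I(8)+Q(16): 24 → Y
C(2)+Z(25): 27≡1 → B
D(3)+S(18): 21 → V
T(19)+N(13): 32≡6 → G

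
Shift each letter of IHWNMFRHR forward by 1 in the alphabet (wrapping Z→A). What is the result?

I(8): 8+1=9 → J
H(7): 7+1=8 → I
W(22): 22+1=23 → X
N(13): 13+1=14 → O
M(12): 12+1=13 → N
F(5): 5+1=6 → G
R(17): 17+1=18 → S
H(7): 7+1=8 → I
R(17): 17+1=18 → S

JIXONGSIS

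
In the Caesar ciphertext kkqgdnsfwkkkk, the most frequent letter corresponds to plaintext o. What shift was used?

The most frequent ciphertext letter is k (appears 6 times).
k is position 10; o is position 14.
Shift = -4≡22.

22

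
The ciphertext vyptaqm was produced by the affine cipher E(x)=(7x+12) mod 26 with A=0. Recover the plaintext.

fytbcia

The inverse of 7 mod 26 is 15, since 7·15=105≡1. Apply D(y)=15·(y−12) mod 26:
v(21): 15·(21−12)=135≡5 → f
y(24): 15·(24−12)=180≡24 → y
p(15): 15·(15−12)=45≡19 → t
t(19): 15·(19−12)=105≡1 → b
a(0): 15·(0−12)=-180≡2 → c
q(16): 15·(16−12)=60≡8 → i
m(12): 15·(12−12)=0 → a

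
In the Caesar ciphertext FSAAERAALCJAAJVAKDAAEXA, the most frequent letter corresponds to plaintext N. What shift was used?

13

The most frequent ciphertext letter is A (appears 10 times).
A is position 0; N is position 13.
Shift = -13≡13.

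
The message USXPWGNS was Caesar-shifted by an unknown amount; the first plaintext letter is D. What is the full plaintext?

DBGYFPWB

From the crib: U(20)−D(3)=17, so the shift is 17.
Subtract 17 from each ciphertext letter:
U(20): 20−17=3 → D
S(18): 18−17=1 → B
X(23): 23−17=6 → G
P(15): 15−17=-2≡24 → Y
W(22): 22−17=5 → F
G(6): 6−17=-11≡15 → P
N(13): 13−17=-4≡22 → W
S(18): 18−17=1 → B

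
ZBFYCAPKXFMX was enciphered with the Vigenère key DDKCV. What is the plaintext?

Repeat the key across the ciphertext: DDKCVDDKCVDD
Z(25)−D(3): 22 → W
B(1)−D(3): -2≡24 → Y
F(5)−K(10): -5≡21 → V
Y(24)−C(2): 22 → W
C(2)−V(21): -19≡7 → H
A(0)−D(3): -3≡23 → X
P(15)−D(3): 12 → M
K(10)−K(10): 0 → A
X(23)−C(2): 21 → V
F(5)−V(21): -16≡10 → K
M(12)−D(3): 9 → J
X(23)−D(3): 20 → U

WYVWHXMAVKJU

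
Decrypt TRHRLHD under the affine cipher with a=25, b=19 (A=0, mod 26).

ACMCIMQ

The inverse of 25 mod 26 is 25, since 25·25=625≡1. Apply D(y)=25·(y−19) mod 26:
T(19): 25·(19−19)=0 → A
R(17): 25·(17−19)=-50≡2 → C
H(7): 25·(7−19)=-300≡12 → M
R(17): 25·(17−19)=-50≡2 → C
L(11): 25·(11−19)=-200≡8 → I
H(7): 25·(7−19)=-300≡12 → M
D(3): 25·(3−19)=-400≡16 → Q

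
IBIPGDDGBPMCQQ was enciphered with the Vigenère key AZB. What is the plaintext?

Repeat the key across the ciphertext: AZBAZBAZBAZBAZ
I(8)−A(0): 8 → I
B(1)−Z(25): -24≡2 → C
I(8)−B(1): 7 → H
P(15)−A(0): 15 → P
G(6)−Z(25): -19≡7 → H
D(3)−B(1): 2 → C
D(3)−A(0): 3 → D
G(6)−Z(25): -19≡7 → H
B(1)−B(1): 0 → A
P(15)−A(0): 15 → P
M(12)−Z(25): -13≡13 → N
C(2)−B(1): 1 → B
Q(16)−A(0): 16 → Q
Q(16)−Z(25): -9≡17 → R

ICHPHCDHAPNBQR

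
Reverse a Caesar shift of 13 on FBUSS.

SOHFF

F(5): 5−13=-8≡18 → S
B(1): 1−13=-12≡14 → O
U(20): 20−13=7 → H
S(18): 18−13=5 → F
S(18): 18−13=5 → F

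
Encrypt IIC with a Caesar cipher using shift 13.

VVP

I(8): 8+13=21 → V
I(8): 8+13=21 → V
C(2): 2+13=15 → P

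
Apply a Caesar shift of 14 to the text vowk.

jcky

v(21): 21+14=35≡9 → j
o(14): 14+14=28≡2 → c
w(22): 22+14=36≡10 → k
k(10): 10+14=24 → y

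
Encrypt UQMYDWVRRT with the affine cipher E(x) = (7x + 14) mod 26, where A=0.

YWUAJMFDDR

U(20): 7·20+14=154≡24 → Y
Q(16): 7·16+14=126≡22 → W
M(12): 7·12+14=98≡20 → U
Y(24): 7·24+14=182≡0 → A
D(3): 7·3+14=35≡9 → J
W(22): 7·22+14=168≡12 → M
V(21): 7·21+14=161≡5 → F
R(17): 7·17+14=133≡3 → D
R(17): 7·17+14=133≡3 → D
T(19): 7·19+14=147≡17 → R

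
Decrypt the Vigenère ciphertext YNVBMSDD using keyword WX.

Repeat the key across the ciphertext: WXWXWXWX
Y(24)−W(22): 2 → C
N(13)−X(23): -10≡16 → Q
V(21)−W(22): -1≡25 → Z
B(1)−X(23): -22≡4 → E
M(12)−W(22): -10≡16 → Q
S(18)−X(23): -5≡21 → V
D(3)−W(22): -19≡7 → H
D(3)−X(23): -20≡6 → G

CQZEQVHG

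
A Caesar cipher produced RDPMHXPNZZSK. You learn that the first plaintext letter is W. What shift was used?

From the crib: R(17)−W(22)=-5≡21, so the shift is 21.

21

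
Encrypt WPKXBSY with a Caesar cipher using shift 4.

W(22): 22+4=26≡0 → A
P(15): 15+4=19 → T
K(10): 10+4=14 → O
X(23): 23+4=27≡1 → B
B(1): 1+4=5 → F
S(18): 18+4=22 → W
Y(24): 24+4=28≡2 → C

ATOBFWC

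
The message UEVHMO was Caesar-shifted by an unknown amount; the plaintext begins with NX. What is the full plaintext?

From the crib: U(20)−N(13)=7, so the shift is 7.
Subtract 7 from each ciphertext letter:
U(20): 20−7=13 → N
E(4): 4−7=-3≡23 → X
V(21): 21−7=14 → O
H(7): 7−7=0 → A
M(12): 12−7=5 → F
O(14): 14−7=7 → H

NXOAFH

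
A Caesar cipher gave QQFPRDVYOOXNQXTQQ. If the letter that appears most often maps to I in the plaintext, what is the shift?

8

The most frequent ciphertext letter is Q (appears 5 times).
Q is position 16; I is position 8.
Shift = 8.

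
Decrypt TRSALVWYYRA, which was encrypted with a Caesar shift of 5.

OMNVGQRTTMV

T(19): 19−5=14 → O
R(17): 17−5=12 → M
S(18): 18−5=13 → N
A(0): 0−5=-5≡21 → V
L(11): 11−5=6 → G
V(21): 21−5=16 → Q
W(22): 22−5=17 → R
Y(24): 24−5=19 → T
Y(24): 24−5=19 → T
R(17): 17−5=12 → M
A(0): 0−5=-5≡21 → V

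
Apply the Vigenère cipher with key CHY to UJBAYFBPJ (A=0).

WQZCFDDWH

Repeat the key across the message: CHYCHYCHY
U(20)+C(2): 22 → W
J(9)+H(7): 16 → Q
B(1)+Y(24): 25 → Z
A(0)+C(2): 2 → C
Y(24)+H(7): 31≡5 → F
F(5)+Y(24): 29≡3 → D
B(1)+C(2): 3 → D
P(15)+H(7): 22 → W
J(9)+Y(24): 33≡7 → H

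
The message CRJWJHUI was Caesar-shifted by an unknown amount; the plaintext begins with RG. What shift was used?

From the crib: C(2)−R(17)=-15≡11, so the shift is 11.

11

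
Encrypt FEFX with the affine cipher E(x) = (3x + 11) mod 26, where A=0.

AXAC

F(5): 3·5+11=26≡0 → A
E(4): 3·4+11=23 → X
F(5): 3·5+11=26≡0 → A
X(23): 3·23+11=80≡2 → C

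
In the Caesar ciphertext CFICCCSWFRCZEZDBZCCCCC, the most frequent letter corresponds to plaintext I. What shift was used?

20

The most frequent ciphertext letter is C (appears 10 times).
C is position 2; I is position 8.
Shift = -6≡20.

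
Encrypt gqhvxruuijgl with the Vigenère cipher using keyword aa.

Repeat the key across the message: aaaaaaaaaaaa
g(6)+a(0): 6 → g
q(16)+a(0): 16 → q
h(7)+a(0): 7 → h
v(21)+a(0): 21 → v
x(23)+a(0): 23 → x
r(17)+a(0): 17 → r
u(20)+a(0): 20 → u
u(20)+a(0): 20 → u
i(8)+a(0): 8 → i
j(9)+a(0): 9 → j
g(6)+a(0): 6 → g
l(11)+a(0): 11 → l

gqhvxruuijgl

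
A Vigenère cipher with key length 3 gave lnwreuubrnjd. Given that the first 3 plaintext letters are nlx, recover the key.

Subtract each crib letter from the matching ciphertext letter (mod 26):
l(11)−n(13)=-2≡24 → y
n(13)−l(11)=2 → c
w(22)−x(23)=-1≡25 → z

ycz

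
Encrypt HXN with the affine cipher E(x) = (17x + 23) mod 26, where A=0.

MYK

H(7): 17·7+23=142≡12 → M
X(23): 17·23+23=414≡24 → Y
N(13): 17·13+23=244≡10 → K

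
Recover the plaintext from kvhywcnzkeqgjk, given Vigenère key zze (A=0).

Repeat the key across the ciphertext: zzezzezzezzezz
k(10)−z(25): -15≡11 → l
v(21)−z(25): -4≡22 → w
h(7)−e(4): 3 → d
y(24)−z(25): -1≡25 → z
w(22)−z(25): -3≡23 → x
c(2)−e(4): -2≡24 → y
n(13)−z(25): -12≡14 → o
z(25)−z(25): 0 → a
k(10)−e(4): 6 → g
e(4)−z(25): -21≡5 → f
q(16)−z(25): -9≡17 → r
g(6)−e(4): 2 → c
j(9)−z(25): -16≡10 → k
k(10)−z(25): -15≡11 → l

lwdzxyoagfrckl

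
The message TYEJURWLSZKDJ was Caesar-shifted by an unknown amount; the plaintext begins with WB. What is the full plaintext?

WBHMXUZOVCNGM

From the crib: T(19)−W(22)=-3≡23, so the shift is 23.
Subtract 23 from each ciphertext letter:
T(19): 19−23=-4≡22 → W
Y(24): 24−23=1 → B
E(4): 4−23=-19≡7 → H
J(9): 9−23=-14≡12 → M
U(20): 20−23=-3≡23 → X
R(17): 17−23=-6≡20 → U
W(22): 22−23=-1≡25 → Z
L(11): 11−23=-12≡14 → O
S(18): 18−23=-5≡21 → V
Z(25): 25−23=2 → C
K(10): 10−23=-13≡13 → N
D(3): 3−23=-20≡6 → G
J(9): 9−23=-14≡12 → M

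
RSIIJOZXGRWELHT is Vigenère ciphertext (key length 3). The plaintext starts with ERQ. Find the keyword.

NBS

Subtract each crib letter from the matching ciphertext letter (mod 26):
R(17)−E(4)=13 → N
S(18)−R(17)=1 → B
I(8)−Q(16)=-8≡18 → S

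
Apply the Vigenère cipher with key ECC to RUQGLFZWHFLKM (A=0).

Repeat the key across the message: ECCECCECCECCE
R(17)+E(4): 21 → V
U(20)+C(2): 22 → W
Q(16)+C(2): 18 → S
G(6)+E(4): 10 → K
L(11)+C(2): 13 → N
F(5)+C(2): 7 → H
Z(25)+E(4): 29≡3 → D
W(22)+C(2): 24 → Y
H(7)+C(2): 9 → J
F(5)+E(4): 9 → J
L(11)+C(2): 13 → N
K(10)+C(2): 12 → M
M(12)+E(4): 16 → Q

VWSKNHDYJJNMQ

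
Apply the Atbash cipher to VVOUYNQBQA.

EELFBMJYJZ

V(21) → E(4)
V(21) → E(4)
O(14) → L(11)
U(20) → F(5)
Y(24) → B(1)
N(13) → M(12)
Q(16) → J(9)
B(1) → Y(24)
Q(16) → J(9)
A(0) → Z(25)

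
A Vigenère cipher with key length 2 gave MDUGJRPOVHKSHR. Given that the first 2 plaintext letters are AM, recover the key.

MR

Subtract each crib letter from the matching ciphertext letter (mod 26):
M(12)−A(0)=12 → M
D(3)−M(12)=-9≡17 → R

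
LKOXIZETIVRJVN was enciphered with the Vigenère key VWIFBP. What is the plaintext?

Repeat the key across the ciphertext: VWIFBPVWIFBPVW
L(11)−V(21): -10≡16 → Q
K(10)−W(22): -12≡14 → O
O(14)−I(8): 6 → G
X(23)−F(5): 18 → S
I(8)−B(1): 7 → H
Z(25)−P(15): 10 → K
E(4)−V(21): -17≡9 → J
T(19)−W(22): -3≡23 → X
I(8)−I(8): 0 → A
V(21)−F(5): 16 → Q
R(17)−B(1): 16 → Q
J(9)−P(15): -6≡20 → U
V(21)−V(21): 0 → A
N(13)−W(22): -9≡17 → R

QOGSHKJXAQQUAR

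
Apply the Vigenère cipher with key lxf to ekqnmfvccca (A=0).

Repeat the key across the message: lxflxflxflx
e(4)+l(11): 15 → p
k(10)+x(23): 33≡7 → h
q(16)+f(5): 21 → v
n(13)+l(11): 24 → y
m(12)+x(23): 35≡9 → j
f(5)+f(5): 10 → k
v(21)+l(11): 32≡6 → g
c(2)+x(23): 25 → z
c(2)+f(5): 7 → h
c(2)+l(11): 13 → n
a(0)+x(23): 23 → x

phvyjkgzhnx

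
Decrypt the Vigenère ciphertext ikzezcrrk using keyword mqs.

wuhsjkfbs

Repeat the key across the ciphertext: mqsmqsmqs
i(8)−m(12): -4≡22 → w
k(10)−q(16): -6≡20 → u
z(25)−s(18): 7 → h
e(4)−m(12): -8≡18 → s
z(25)−q(16): 9 → j
c(2)−s(18): -16≡10 → k
r(17)−m(12): 5 → f
r(17)−q(16): 1 → b
k(10)−s(18): -8≡18 → s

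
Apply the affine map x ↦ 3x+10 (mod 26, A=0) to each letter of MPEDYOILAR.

M(12): 3·12+10=46≡20 → U
P(15): 3·15+10=55≡3 → D
E(4): 3·4+10=22 → W
D(3): 3·3+10=19 → T
Y(24): 3·24+10=82≡4 → E
O(14): 3·14+10=52≡0 → A
I(8): 3·8+10=34≡8 → I
L(11): 3·11+10=43≡17 → R
A(0): 3·0+10=10 → K
R(17): 3·17+10=61≡9 → J

UDWTEAIRKJ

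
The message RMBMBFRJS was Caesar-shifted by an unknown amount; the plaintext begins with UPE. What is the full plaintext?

From the crib: R(17)−U(20)=-3≡23, so the shift is 23.
Subtract 23 from each ciphertext letter:
R(17): 17−23=-6≡20 → U
M(12): 12−23=-11≡15 → P
B(1): 1−23=-22≡4 → E
M(12): 12−23=-11≡15 → P
B(1): 1−23=-22≡4 → E
F(5): 5−23=-18≡8 → I
R(17): 17−23=-6≡20 → U
J(9): 9−23=-14≡12 → M
S(18): 18−23=-5≡21 → V

UPEPEIUMV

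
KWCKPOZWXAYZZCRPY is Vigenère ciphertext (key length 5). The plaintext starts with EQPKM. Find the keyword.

Subtract each crib letter from the matching ciphertext letter (mod 26):
K(10)−E(4)=6 → G
W(22)−Q(16)=6 → G
C(2)−P(15)=-13≡13 → N
K(10)−K(10)=0 → A
P(15)−M(12)=3 → D

GGNAD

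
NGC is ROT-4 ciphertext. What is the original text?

N(13): 13−4=9 → J
G(6): 6−4=2 → C
C(2): 2−4=-2≡24 → Y

JCY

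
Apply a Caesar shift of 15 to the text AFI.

A(0): 0+15=15 → P
F(5): 5+15=20 → U
I(8): 8+15=23 → X

PUX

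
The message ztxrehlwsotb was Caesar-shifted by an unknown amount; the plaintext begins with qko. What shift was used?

9

From the crib: z(25)−q(16)=9, so the shift is 9.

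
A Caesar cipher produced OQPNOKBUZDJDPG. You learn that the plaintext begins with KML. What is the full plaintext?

KMLJKGXQVZFZLC

From the crib: O(14)−K(10)=4, so the shift is 4.
Subtract 4 from each ciphertext letter:
O(14): 14−4=10 → K
Q(16): 16−4=12 → M
P(15): 15−4=11 → L
N(13): 13−4=9 → J
O(14): 14−4=10 → K
K(10): 10−4=6 → G
B(1): 1−4=-3≡23 → X
U(20): 20−4=16 → Q
Z(25): 25−4=21 → V
D(3): 3−4=-1≡25 → Z
J(9): 9−4=5 → F
D(3): 3−4=-1≡25 → Z
P(15): 15−4=11 → L
G(6): 6−4=2 → C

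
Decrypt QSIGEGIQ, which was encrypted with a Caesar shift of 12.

EGWUSUWE

Q(16): 16−12=4 → E
S(18): 18−12=6 → G
I(8): 8−12=-4≡22 → W
G(6): 6−12=-6≡20 → U
E(4): 4−12=-8≡18 → S
G(6): 6−12=-6≡20 → U
I(8): 8−12=-4≡22 → W
Q(16): 16−12=4 → E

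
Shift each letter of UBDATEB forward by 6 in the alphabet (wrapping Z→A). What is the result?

AHJGZKH

U(20): 20+6=26≡0 → A
B(1): 1+6=7 → H
D(3): 3+6=9 → J
A(0): 0+6=6 → G
T(19): 19+6=25 → Z
E(4): 4+6=10 → K
B(1): 1+6=7 → H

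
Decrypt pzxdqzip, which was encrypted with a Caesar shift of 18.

p(15): 15−18=-3≡23 → x
z(25): 25−18=7 → h
x(23): 23−18=5 → f
d(3): 3−18=-15≡11 → l
q(16): 16−18=-2≡24 → y
z(25): 25−18=7 → h
i(8): 8−18=-10≡16 → q
p(15): 15−18=-3≡23 → x

xhflyhqx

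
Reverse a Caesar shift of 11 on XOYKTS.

X(23): 23−11=12 → M
O(14): 14−11=3 → D
Y(24): 24−11=13 → N
K(10): 10−11=-1≡25 → Z
T(19): 19−11=8 → I
S(18): 18−11=7 → H

MDNZIH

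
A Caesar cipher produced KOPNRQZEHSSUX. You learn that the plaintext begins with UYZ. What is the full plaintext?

UYZXBAJORCCEH

From the crib: K(10)−U(20)=-10≡16, so the shift is 16.
Subtract 16 from each ciphertext letter:
K(10): 10−16=-6≡20 → U
O(14): 14−16=-2≡24 → Y
P(15): 15−16=-1≡25 → Z
N(13): 13−16=-3≡23 → X
R(17): 17−16=1 → B
Q(16): 16−16=0 → A
Z(25): 25−16=9 → J
E(4): 4−16=-12≡14 → O
H(7): 7−16=-9≡17 → R
S(18): 18−16=2 → C
S(18): 18−16=2 → C
U(20): 20−16=4 → E
X(23): 23−16=7 → H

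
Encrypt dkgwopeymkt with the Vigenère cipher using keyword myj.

pipimyqwvwr

Repeat the key across the message: myjmyjmyjmy
d(3)+m(12): 15 → p
k(10)+y(24): 34≡8 → i
g(6)+j(9): 15 → p
w(22)+m(12): 34≡8 → i
o(14)+y(24): 38≡12 → m
p(15)+j(9): 24 → y
e(4)+m(12): 16 → q
y(24)+y(24): 48≡22 → w
m(12)+j(9): 21 → v
k(10)+m(12): 22 → w
t(19)+y(24): 43≡17 → r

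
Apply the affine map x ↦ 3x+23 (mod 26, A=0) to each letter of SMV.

S(18): 3·18+23=77≡25 → Z
M(12): 3·12+23=59≡7 → H
V(21): 3·21+23=86≡8 → I

ZHI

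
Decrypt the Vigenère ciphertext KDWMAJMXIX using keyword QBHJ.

UCPDKIFOSW

Repeat the key across the ciphertext: QBHJQBHJQB
K(10)−Q(16): -6≡20 → U
D(3)−B(1): 2 → C
W(22)−H(7): 15 → P
M(12)−J(9): 3 → D
A(0)−Q(16): -16≡10 → K
J(9)−B(1): 8 → I
M(12)−H(7): 5 → F
X(23)−J(9): 14 → O
I(8)−Q(16): -8≡18 → S
X(23)−B(1): 22 → W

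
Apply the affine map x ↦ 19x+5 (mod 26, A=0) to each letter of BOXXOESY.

B(1): 19·1+5=24 → Y
O(14): 19·14+5=271≡11 → L
X(23): 19·23+5=442≡0 → A
X(23): 19·23+5=442≡0 → A
O(14): 19·14+5=271≡11 → L
E(4): 19·4+5=81≡3 → D
S(18): 19·18+5=347≡9 → J
Y(24): 19·24+5=461≡19 → T

YLAALDJT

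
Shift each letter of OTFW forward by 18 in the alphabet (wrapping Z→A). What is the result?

GLXO

O(14): 14+18=32≡6 → G
T(19): 19+18=37≡11 → L
F(5): 5+18=23 → X
W(22): 22+18=40≡14 → O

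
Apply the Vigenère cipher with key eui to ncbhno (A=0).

Repeat the key across the message: euieui
n(13)+e(4): 17 → r
c(2)+u(20): 22 → w
b(1)+i(8): 9 → j
h(7)+e(4): 11 → l
n(13)+u(20): 33≡7 → h
o(14)+i(8): 22 → w

rwjlhw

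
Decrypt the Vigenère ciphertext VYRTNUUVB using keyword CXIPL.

TBJECSXNM

Repeat the key across the ciphertext: CXIPLCXIP
V(21)−C(2): 19 → T
Y(24)−X(23): 1 → B
R(17)−I(8): 9 → J
T(19)−P(15): 4 → E
N(13)−L(11): 2 → C
U(20)−C(2): 18 → S
U(20)−X(23): -3≡23 → X
V(21)−I(8): 13 → N
B(1)−P(15): -14≡12 → M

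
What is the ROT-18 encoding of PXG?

P(15): 15+18=33≡7 → H
X(23): 23+18=41≡15 → P
G(6): 6+18=24 → Y

HPY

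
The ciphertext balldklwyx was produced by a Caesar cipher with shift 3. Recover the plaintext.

b(1): 1−3=-2≡24 → y
a(0): 0−3=-3≡23 → x
l(11): 11−3=8 → i
l(11): 11−3=8 → i
d(3): 3−3=0 → a
k(10): 10−3=7 → h
l(11): 11−3=8 → i
w(22): 22−3=19 → t
y(24): 24−3=21 → v
x(23): 23−3=20 → u

yxiiahitvu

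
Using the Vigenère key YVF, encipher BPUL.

Repeat the key across the message: YVFY
B(1)+Y(24): 25 → Z
P(15)+V(21): 36≡10 → K
U(20)+F(5): 25 → Z
L(11)+Y(24): 35≡9 → J

ZKZJ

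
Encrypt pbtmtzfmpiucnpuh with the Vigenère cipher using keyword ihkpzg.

Repeat the key across the message: ihkpzgihkpzgihkp
p(15)+i(8): 23 → x
b(1)+h(7): 8 → i
t(19)+k(10): 29≡3 → d
m(12)+p(15): 27≡1 → b
t(19)+z(25): 44≡18 → s
z(25)+g(6): 31≡5 → f
f(5)+i(8): 13 → n
m(12)+h(7): 19 → t
p(15)+k(10): 25 → z
i(8)+p(15): 23 → x
u(20)+z(25): 45≡19 → t
c(2)+g(6): 8 → i
n(13)+i(8): 21 → v
p(15)+h(7): 22 → w
u(20)+k(10): 30≡4 → e
h(7)+p(15): 22 → w

xidbsfntzxtivwew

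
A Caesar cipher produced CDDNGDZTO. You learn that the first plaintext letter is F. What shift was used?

23

From the crib: C(2)−F(5)=-3≡23, so the shift is 23.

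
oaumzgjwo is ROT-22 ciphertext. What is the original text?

o(14): 14−22=-8≡18 → s
a(0): 0−22=-22≡4 → e
u(20): 20−22=-2≡24 → y
m(12): 12−22=-10≡16 → q
z(25): 25−22=3 → d
g(6): 6−22=-16≡10 → k
j(9): 9−22=-13≡13 → n
w(22): 22−22=0 → a
o(14): 14−22=-8≡18 → s

seyqdknas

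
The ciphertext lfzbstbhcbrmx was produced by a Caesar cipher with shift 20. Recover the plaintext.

rlfhyzhnihxsd

l(11): 11−20=-9≡17 → r
f(5): 5−20=-15≡11 → l
z(25): 25−20=5 → f
b(1): 1−20=-19≡7 → h
s(18): 18−20=-2≡24 → y
t(19): 19−20=-1≡25 → z
b(1): 1−20=-19≡7 → h
h(7): 7−20=-13≡13 → n
c(2): 2−20=-18≡8 → i
b(1): 1−20=-19≡7 → h
r(17): 17−20=-3≡23 → x
m(12): 12−20=-8≡18 → s
x(23): 23−20=3 → d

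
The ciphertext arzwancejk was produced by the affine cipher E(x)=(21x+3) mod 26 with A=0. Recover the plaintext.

lsgrlyvfej

The inverse of 21 mod 26 is 5, since 21·5=105≡1. Apply D(y)=5·(y−3) mod 26:
a(0): 5·(0−3)=-15≡11 → l
r(17): 5·(17−3)=70≡18 → s
z(25): 5·(25−3)=110≡6 → g
w(22): 5·(22−3)=95≡17 → r
a(0): 5·(0−3)=-15≡11 → l
n(13): 5·(13−3)=50≡24 → y
c(2): 5·(2−3)=-5≡21 → v
e(4): 5·(4−3)=5 → f
j(9): 5·(9−3)=30≡4 → e
k(10): 5·(10−3)=35≡9 → j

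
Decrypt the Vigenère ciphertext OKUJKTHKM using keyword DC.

Repeat the key across the ciphertext: DCDCDCDCD
O(14)−D(3): 11 → L
K(10)−C(2): 8 → I
U(20)−D(3): 17 → R
J(9)−C(2): 7 → H
K(10)−D(3): 7 → H
T(19)−C(2): 17 → R
H(7)−D(3): 4 → E
K(10)−C(2): 8 → I
M(12)−D(3): 9 → J

LIRHHREIJ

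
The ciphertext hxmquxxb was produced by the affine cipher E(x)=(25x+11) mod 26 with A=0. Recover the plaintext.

eozvrook

The inverse of 25 mod 26 is 25, since 25·25=625≡1. Apply D(y)=25·(y−11) mod 26:
h(7): 25·(7−11)=-100≡4 → e
x(23): 25·(23−11)=300≡14 → o
m(12): 25·(12−11)=25 → z
q(16): 25·(16−11)=125≡21 → v
u(20): 25·(20−11)=225≡17 → r
x(23): 25·(23−11)=300≡14 → o
x(23): 25·(23−11)=300≡14 → o
b(1): 25·(1−11)=-250≡10 → k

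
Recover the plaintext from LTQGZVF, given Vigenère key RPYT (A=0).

Repeat the key across the ciphertext: RPYTRPY
L(11)−R(17): -6≡20 → U
T(19)−P(15): 4 → E
Q(16)−Y(24): -8≡18 → S
G(6)−T(19): -13≡13 → N
Z(25)−R(17): 8 → I
V(21)−P(15): 6 → G
F(5)−Y(24): -19≡7 → H

UESNIGH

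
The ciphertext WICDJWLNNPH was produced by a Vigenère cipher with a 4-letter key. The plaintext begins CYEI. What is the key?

Subtract each crib letter from the matching ciphertext letter (mod 26):
W(22)−C(2)=20 → U
I(8)−Y(24)=-16≡10 → K
C(2)−E(4)=-2≡24 → Y
D(3)−I(8)=-5≡21 → V

UKYV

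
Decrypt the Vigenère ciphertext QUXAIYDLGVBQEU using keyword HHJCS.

Repeat the key across the ciphertext: HHJCSHHJCSHHJC
Q(16)−H(7): 9 → J
U(20)−H(7): 13 → N
X(23)−J(9): 14 → O
A(0)−C(2): -2≡24 → Y
I(8)−S(18): -10≡16 → Q
Y(24)−H(7): 17 → R
D(3)−H(7): -4≡22 → W
L(11)−J(9): 2 → C
G(6)−C(2): 4 → E
V(21)−S(18): 3 → D
B(1)−H(7): -6≡20 → U
Q(16)−H(7): 9 → J
E(4)−J(9): -5≡21 → V
U(20)−C(2): 18 → S

JNOYQRWCEDUJVS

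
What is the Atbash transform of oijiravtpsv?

o(14) → l(11)
i(8) → r(17)
j(9) → q(16)
i(8) → r(17)
r(17) → i(8)
a(0) → z(25)
v(21) → e(4)
t(19) → g(6)
p(15) → k(10)
s(18) → h(7)
v(21) → e(4)

lrqrizegkhe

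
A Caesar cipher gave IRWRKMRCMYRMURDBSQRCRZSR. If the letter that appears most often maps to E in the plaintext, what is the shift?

13

The most frequent ciphertext letter is R (appears 8 times).
R is position 17; E is position 4.
Shift = 13.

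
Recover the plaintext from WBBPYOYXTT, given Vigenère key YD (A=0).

Repeat the key across the ciphertext: YDYDYDYDYD
W(22)−Y(24): -2≡24 → Y
B(1)−D(3): -2≡24 → Y
B(1)−Y(24): -23≡3 → D
P(15)−D(3): 12 → M
Y(24)−Y(24): 0 → A
O(14)−D(3): 11 → L
Y(24)−Y(24): 0 → A
X(23)−D(3): 20 → U
T(19)−Y(24): -5≡21 → V
T(19)−D(3): 16 → Q

YYDMALAUVQ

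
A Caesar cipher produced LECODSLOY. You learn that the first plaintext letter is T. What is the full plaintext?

From the crib: L(11)−T(19)=-8≡18, so the shift is 18.
Subtract 18 from each ciphertext letter:
L(11): 11−18=-7≡19 → T
E(4): 4−18=-14≡12 → M
C(2): 2−18=-16≡10 → K
O(14): 14−18=-4≡22 → W
D(3): 3−18=-15≡11 → L
S(18): 18−18=0 → A
L(11): 11−18=-7≡19 → T
O(14): 14−18=-4≡22 → W
Y(24): 24−18=6 → G

TMKWLATWG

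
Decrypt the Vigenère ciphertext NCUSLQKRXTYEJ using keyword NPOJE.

Repeat the key across the ciphertext: NPOJENPOJENPO
N(13)−N(13): 0 → A
C(2)−P(15): -13≡13 → N
U(20)−O(14): 6 → G
S(18)−J(9): 9 → J
L(11)−E(4): 7 → H
Q(16)−N(13): 3 → D
K(10)−P(15): -5≡21 → V
R(17)−O(14): 3 → D
X(23)−J(9): 14 → O
T(19)−E(4): 15 → P
Y(24)−N(13): 11 → L
E(4)−P(15): -11≡15 → P
J(9)−O(14): -5≡21 → V

ANGJHDVDOPLPV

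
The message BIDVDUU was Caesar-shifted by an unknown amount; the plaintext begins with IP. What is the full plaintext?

From the crib: B(1)−I(8)=-7≡19, so the shift is 19.
Subtract 19 from each ciphertext letter:
B(1): 1−19=-18≡8 → I
I(8): 8−19=-11≡15 → P
D(3): 3−19=-16≡10 → K
V(21): 21−19=2 → C
D(3): 3−19=-16≡10 → K
U(20): 20−19=1 → B
U(20): 20−19=1 → B

IPKCKBB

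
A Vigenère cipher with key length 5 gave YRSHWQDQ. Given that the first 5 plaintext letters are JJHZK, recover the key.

PILIM

Subtract each crib letter from the matching ciphertext letter (mod 26):
Y(24)−J(9)=15 → P
R(17)−J(9)=8 → I
S(18)−H(7)=11 → L
H(7)−Z(25)=-18≡8 → I
W(22)−K(10)=12 → M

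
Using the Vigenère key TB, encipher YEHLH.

RFAMA

Repeat the key across the message: TBTBT
Y(24)+T(19): 43≡17 → R
E(4)+B(1): 5 → F
H(7)+T(19): 26≡0 → A
L(11)+B(1): 12 → M
H(7)+T(19): 26≡0 → A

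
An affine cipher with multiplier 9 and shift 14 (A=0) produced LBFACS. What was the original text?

The inverse of 9 mod 26 is 3, since 9·3=27≡1. Apply D(y)=3·(y−14) mod 26:
L(11): 3·(11−14)=-9≡17 → R
B(1): 3·(1−14)=-39≡13 → N
F(5): 3·(5−14)=-27≡25 → Z
A(0): 3·(0−14)=-42≡10 → K
C(2): 3·(2−14)=-36≡16 → Q
S(18): 3·(18−14)=12 → M

RNZKQM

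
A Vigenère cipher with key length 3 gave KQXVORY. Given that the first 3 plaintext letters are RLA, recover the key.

Subtract each crib letter from the matching ciphertext letter (mod 26):
K(10)−R(17)=-7≡19 → T
Q(16)−L(11)=5 → F
X(23)−A(0)=23 → X

TFX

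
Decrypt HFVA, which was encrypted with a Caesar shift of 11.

WUKP

H(7): 7−11=-4≡22 → W
F(5): 5−11=-6≡20 → U
V(21): 21−11=10 → K
A(0): 0−11=-11≡15 → P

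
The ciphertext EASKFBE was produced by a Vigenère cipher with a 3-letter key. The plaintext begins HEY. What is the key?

Subtract each crib letter from the matching ciphertext letter (mod 26):
E(4)−H(7)=-3≡23 → X
A(0)−E(4)=-4≡22 → W
S(18)−Y(24)=-6≡20 → U

XWU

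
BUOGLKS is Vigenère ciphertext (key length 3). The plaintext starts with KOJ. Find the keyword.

Subtract each crib letter from the matching ciphertext letter (mod 26):
B(1)−K(10)=-9≡17 → R
U(20)−O(14)=6 → G
O(14)−J(9)=5 → F

RGF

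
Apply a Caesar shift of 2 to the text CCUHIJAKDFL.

EEWJKLCMFHN

C(2): 2+2=4 → E
C(2): 2+2=4 → E
U(20): 20+2=22 → W
H(7): 7+2=9 → J
I(8): 8+2=10 → K
J(9): 9+2=11 → L
A(0): 0+2=2 → C
K(10): 10+2=12 → M
D(3): 3+2=5 → F
F(5): 5+2=7 → H
L(11): 11+2=13 → N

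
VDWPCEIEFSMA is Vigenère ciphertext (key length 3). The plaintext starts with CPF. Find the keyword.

TOR

Subtract each crib letter from the matching ciphertext letter (mod 26):
V(21)−C(2)=19 → T
D(3)−P(15)=-12≡14 → O
W(22)−F(5)=17 → R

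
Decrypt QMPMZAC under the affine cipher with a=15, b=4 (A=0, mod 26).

GEZERYM

The inverse of 15 mod 26 is 7, since 15·7=105≡1. Apply D(y)=7·(y−4) mod 26:
Q(16): 7·(16−4)=84≡6 → G
M(12): 7·(12−4)=56≡4 → E
P(15): 7·(15−4)=77≡25 → Z
M(12): 7·(12−4)=56≡4 → E
Z(25): 7·(25−4)=147≡17 → R
A(0): 7·(0−4)=-28≡24 → Y
C(2): 7·(2−4)=-14≡12 → M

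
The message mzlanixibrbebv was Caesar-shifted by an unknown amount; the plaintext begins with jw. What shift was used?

From the crib: m(12)−j(9)=3, so the shift is 3.

3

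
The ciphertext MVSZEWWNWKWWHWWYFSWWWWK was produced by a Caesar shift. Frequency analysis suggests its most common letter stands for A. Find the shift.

22

The most frequent ciphertext letter is W (appears 11 times).
W is position 22; A is position 0.
Shift = 22.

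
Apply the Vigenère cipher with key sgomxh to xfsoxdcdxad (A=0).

plgaukujlma

Repeat the key across the message: sgomxhsgomx
x(23)+s(18): 41≡15 → p
f(5)+g(6): 11 → l
s(18)+o(14): 32≡6 → g
o(14)+m(12): 26≡0 → a
x(23)+x(23): 46≡20 → u
d(3)+h(7): 10 → k
c(2)+s(18): 20 → u
d(3)+g(6): 9 → j
x(23)+o(14): 37≡11 → l
a(0)+m(12): 12 → m
d(3)+x(23): 26≡0 → a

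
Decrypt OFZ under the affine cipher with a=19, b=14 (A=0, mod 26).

The inverse of 19 mod 26 is 11, since 19·11=209≡1. Apply D(y)=11·(y−14) mod 26:
O(14): 11·(14−14)=0 → A
F(5): 11·(5−14)=-99≡5 → F
Z(25): 11·(25−14)=121≡17 → R

AFR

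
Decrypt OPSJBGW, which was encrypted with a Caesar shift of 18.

O(14): 14−18=-4≡22 → W
P(15): 15−18=-3≡23 → X
S(18): 18−18=0 → A
J(9): 9−18=-9≡17 → R
B(1): 1−18=-17≡9 → J
G(6): 6−18=-12≡14 → O
W(22): 22−18=4 → E

WXARJOE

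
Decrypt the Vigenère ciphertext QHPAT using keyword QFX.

ACSKO

Repeat the key across the ciphertext: QFXQF
Q(16)−Q(16): 0 → A
H(7)−F(5): 2 → C
P(15)−X(23): -8≡18 → S
A(0)−Q(16): -16≡10 → K
T(19)−F(5): 14 → O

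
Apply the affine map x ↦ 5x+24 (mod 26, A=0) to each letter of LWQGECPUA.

L(11): 5·11+24=79≡1 → B
W(22): 5·22+24=134≡4 → E
Q(16): 5·16+24=104≡0 → A
G(6): 5·6+24=54≡2 → C
E(4): 5·4+24=44≡18 → S
C(2): 5·2+24=34≡8 → I
P(15): 5·15+24=99≡21 → V
U(20): 5·20+24=124≡20 → U
A(0): 5·0+24=24 → Y

BEACSIVUY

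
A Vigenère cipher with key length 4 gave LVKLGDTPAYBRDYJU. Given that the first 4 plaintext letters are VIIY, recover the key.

Subtract each crib letter from the matching ciphertext letter (mod 26):
L(11)−V(21)=-10≡16 → Q
V(21)−I(8)=13 → N
K(10)−I(8)=2 → C
L(11)−Y(24)=-13≡13 → N

QNCN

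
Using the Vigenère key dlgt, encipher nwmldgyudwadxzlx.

qhsegrenghgwakrq

Repeat the key across the message: dlgtdlgtdlgtdlgt
n(13)+d(3): 16 → q
w(22)+l(11): 33≡7 → h
m(12)+g(6): 18 → s
l(11)+t(19): 30≡4 → e
d(3)+d(3): 6 → g
g(6)+l(11): 17 → r
y(24)+g(6): 30≡4 → e
u(20)+t(19): 39≡13 → n
d(3)+d(3): 6 → g
w(22)+l(11): 33≡7 → h
a(0)+g(6): 6 → g
d(3)+t(19): 22 → w
x(23)+d(3): 26≡0 → a
z(25)+l(11): 36≡10 → k
l(11)+g(6): 17 → r
x(23)+t(19): 42≡16 → q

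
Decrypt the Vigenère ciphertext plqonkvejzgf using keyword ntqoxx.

csaaqniltlji

Repeat the key across the ciphertext: ntqoxxntqoxx
p(15)−n(13): 2 → c
l(11)−t(19): -8≡18 → s
q(16)−q(16): 0 → a
o(14)−o(14): 0 → a
n(13)−x(23): -10≡16 → q
k(10)−x(23): -13≡13 → n
v(21)−n(13): 8 → i
e(4)−t(19): -15≡11 → l
j(9)−q(16): -7≡19 → t
z(25)−o(14): 11 → l
g(6)−x(23): -17≡9 → j
f(5)−x(23): -18≡8 → i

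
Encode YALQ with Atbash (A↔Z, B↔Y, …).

BZOJ

Y(24) → B(1)
A(0) → Z(25)
L(11) → O(14)
Q(16) → J(9)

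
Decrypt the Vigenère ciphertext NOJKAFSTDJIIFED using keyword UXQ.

TRTQDPYWNPLSLHN

Repeat the key across the ciphertext: UXQUXQUXQUXQUXQ
N(13)−U(20): -7≡19 → T
O(14)−X(23): -9≡17 → R
J(9)−Q(16): -7≡19 → T
K(10)−U(20): -10≡16 → Q
A(0)−X(23): -23≡3 → D
F(5)−Q(16): -11≡15 → P
S(18)−U(20): -2≡24 → Y
T(19)−X(23): -4≡22 → W
D(3)−Q(16): -13≡13 → N
J(9)−U(20): -11≡15 → P
I(8)−X(23): -15≡11 → L
I(8)−Q(16): -8≡18 → S
F(5)−U(20): -15≡11 → L
E(4)−X(23): -19≡7 → H
D(3)−Q(16): -13≡13 → N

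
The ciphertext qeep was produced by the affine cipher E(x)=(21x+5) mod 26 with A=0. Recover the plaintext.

The inverse of 21 mod 26 is 5, since 21·5=105≡1. Apply D(y)=5·(y−5) mod 26:
q(16): 5·(16−5)=55≡3 → d
e(4): 5·(4−5)=-5≡21 → v
e(4): 5·(4−5)=-5≡21 → v
p(15): 5·(15−5)=50≡24 → y

dvvy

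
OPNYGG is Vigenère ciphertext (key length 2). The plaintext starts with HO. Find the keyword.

HB

Subtract each crib letter from the matching ciphertext letter (mod 26):
O(14)−H(7)=7 → H
P(15)−O(14)=1 → B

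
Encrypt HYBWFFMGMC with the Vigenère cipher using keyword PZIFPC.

Repeat the key across the message: PZIFPCPZIF
H(7)+P(15): 22 → W
Y(24)+Z(25): 49≡23 → X
B(1)+I(8): 9 → J
W(22)+F(5): 27≡1 → B
F(5)+P(15): 20 → U
F(5)+C(2): 7 → H
M(12)+P(15): 27≡1 → B
G(6)+Z(25): 31≡5 → F
M(12)+I(8): 20 → U
C(2)+F(5): 7 → H

WXJBUHBFUH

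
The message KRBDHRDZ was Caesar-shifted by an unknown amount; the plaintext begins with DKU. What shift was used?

7

From the crib: K(10)−D(3)=7, so the shift is 7.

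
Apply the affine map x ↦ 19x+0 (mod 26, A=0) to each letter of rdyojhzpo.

r(17): 19·17+0=323≡11 → l
d(3): 19·3+0=57≡5 → f
y(24): 19·24+0=456≡14 → o
o(14): 19·14+0=266≡6 → g
j(9): 19·9+0=171≡15 → p
h(7): 19·7+0=133≡3 → d
z(25): 19·25+0=475≡7 → h
p(15): 19·15+0=285≡25 → z
o(14): 19·14+0=266≡6 → g

lfogpdhzg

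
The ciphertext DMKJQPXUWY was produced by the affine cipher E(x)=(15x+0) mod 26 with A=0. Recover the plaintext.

The inverse of 15 mod 26 is 7, since 15·7=105≡1. Apply D(y)=7·(y−0) mod 26:
D(3): 7·(3−0)=21 → V
M(12): 7·(12−0)=84≡6 → G
K(10): 7·(10−0)=70≡18 → S
J(9): 7·(9−0)=63≡11 → L
Q(16): 7·(16−0)=112≡8 → I
P(15): 7·(15−0)=105≡1 → B
X(23): 7·(23−0)=161≡5 → F
U(20): 7·(20−0)=140≡10 → K
W(22): 7·(22−0)=154≡24 → Y
Y(24): 7·(24−0)=168≡12 → M

VGSLIBFKYM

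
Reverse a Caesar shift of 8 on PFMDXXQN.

P(15): 15−8=7 → H
F(5): 5−8=-3≡23 → X
M(12): 12−8=4 → E
D(3): 3−8=-5≡21 → V
X(23): 23−8=15 → P
X(23): 23−8=15 → P
Q(16): 16−8=8 → I
N(13): 13−8=5 → F

HXEVPPIF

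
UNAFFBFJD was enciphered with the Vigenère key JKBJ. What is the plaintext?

Repeat the key across the ciphertext: JKBJJKBJJ
U(20)−J(9): 11 → L
N(13)−K(10): 3 → D
A(0)−B(1): -1≡25 → Z
F(5)−J(9): -4≡22 → W
F(5)−J(9): -4≡22 → W
B(1)−K(10): -9≡17 → R
F(5)−B(1): 4 → E
J(9)−J(9): 0 → A
D(3)−J(9): -6≡20 → U

LDZWWREAU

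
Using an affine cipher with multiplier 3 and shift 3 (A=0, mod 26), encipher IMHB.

I(8): 3·8+3=27≡1 → B
M(12): 3·12+3=39≡13 → N
H(7): 3·7+3=24 → Y
B(1): 3·1+3=6 → G

BNYG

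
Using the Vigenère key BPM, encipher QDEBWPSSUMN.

Repeat the key across the message: BPMBPMBPMBP
Q(16)+B(1): 17 → R
D(3)+P(15): 18 → S
E(4)+M(12): 16 → Q
B(1)+B(1): 2 → C
W(22)+P(15): 37≡11 → L
P(15)+M(12): 27≡1 → B
S(18)+B(1): 19 → T
S(18)+P(15): 33≡7 → H
U(20)+M(12): 32≡6 → G
M(12)+B(1): 13 → N
N(13)+P(15): 28≡2 → C

RSQCLBTHGNC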